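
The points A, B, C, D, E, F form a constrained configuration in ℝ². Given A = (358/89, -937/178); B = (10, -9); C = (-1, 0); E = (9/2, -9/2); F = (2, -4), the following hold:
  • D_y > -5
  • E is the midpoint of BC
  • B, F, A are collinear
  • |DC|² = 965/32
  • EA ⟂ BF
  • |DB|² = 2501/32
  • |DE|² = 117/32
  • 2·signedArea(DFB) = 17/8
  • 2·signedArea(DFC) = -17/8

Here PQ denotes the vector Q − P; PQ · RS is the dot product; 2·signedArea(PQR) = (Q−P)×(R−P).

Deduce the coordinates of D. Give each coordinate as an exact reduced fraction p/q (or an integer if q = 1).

1. D_x = 21/8  [2·signedArea(DFB) = 17/8 ∩ 2·signedArea(DFC) = -17/8]
2. D_y = -33/8  [2·signedArea(DFB) = 17/8 ∩ 2·signedArea(DFC) = -17/8]
   → D = (21/8, -33/8)

D = (21/8, -33/8)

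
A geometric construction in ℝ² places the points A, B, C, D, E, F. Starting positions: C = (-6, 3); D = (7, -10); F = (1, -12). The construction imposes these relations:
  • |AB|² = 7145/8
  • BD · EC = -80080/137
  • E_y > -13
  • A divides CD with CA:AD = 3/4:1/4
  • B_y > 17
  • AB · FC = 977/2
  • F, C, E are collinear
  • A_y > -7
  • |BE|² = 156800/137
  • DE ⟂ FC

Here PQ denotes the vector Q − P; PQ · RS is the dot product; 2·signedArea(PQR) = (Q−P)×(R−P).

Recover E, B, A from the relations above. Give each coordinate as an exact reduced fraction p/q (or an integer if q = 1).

A = (15/4, -27/4)
B = (-13, 18)
E = (179/137, -1734/137)

1. E_x = 179/137  [F, C, E are collinear ∩ DE ⟂ FC]
2. E_y = -1734/137  [F, C, E are collinear ∩ DE ⟂ FC]
   → E = (179/137, -1734/137)
3. B_x = -13  [line 1001/137·x + -2145/137·y + 51623/137 = 0 ∩ |BE|² = 156800/137]
4. B_y = 18  [line 1001/137·x + -2145/137·y + 51623/137 = 0 ∩ |BE|² = 156800/137]
   → B = (-13, 18)
5. A_x = 15/4  [A divides CD with CA:AD = 3/4:1/4]
6. A_y = -27/4  [A divides CD with CA:AD = 3/4:1/4]
   → A = (15/4, -27/4)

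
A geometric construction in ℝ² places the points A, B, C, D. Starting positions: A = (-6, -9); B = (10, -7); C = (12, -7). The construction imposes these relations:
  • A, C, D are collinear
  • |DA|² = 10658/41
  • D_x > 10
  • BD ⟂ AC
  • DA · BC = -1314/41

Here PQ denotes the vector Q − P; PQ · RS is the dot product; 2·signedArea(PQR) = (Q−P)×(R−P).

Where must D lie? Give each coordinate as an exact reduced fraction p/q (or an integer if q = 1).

D = (411/41, -296/41)

1. D_x = 411/41  [A, C, D are collinear ∩ BD ⟂ AC]
2. D_y = -296/41  [A, C, D are collinear ∩ BD ⟂ AC]
   → D = (411/41, -296/41)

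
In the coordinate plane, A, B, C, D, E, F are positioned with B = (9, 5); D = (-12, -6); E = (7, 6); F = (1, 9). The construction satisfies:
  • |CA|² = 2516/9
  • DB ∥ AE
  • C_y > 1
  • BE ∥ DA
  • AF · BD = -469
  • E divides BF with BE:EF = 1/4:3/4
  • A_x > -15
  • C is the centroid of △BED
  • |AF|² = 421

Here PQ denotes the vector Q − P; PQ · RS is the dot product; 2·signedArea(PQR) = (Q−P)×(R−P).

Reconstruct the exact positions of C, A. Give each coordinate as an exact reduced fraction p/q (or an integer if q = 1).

1. C_x = 4/3  [C is the centroid of △BED]
2. C_y = 5/3  [C is the centroid of △BED]
   → C = (4/3, 5/3)
3. A_x = -14  [DB ∥ AE ∩ BE ∥ DA]
4. A_y = -5  [DB ∥ AE ∩ BE ∥ DA]
   → A = (-14, -5)

A = (-14, -5)
C = (4/3, 5/3)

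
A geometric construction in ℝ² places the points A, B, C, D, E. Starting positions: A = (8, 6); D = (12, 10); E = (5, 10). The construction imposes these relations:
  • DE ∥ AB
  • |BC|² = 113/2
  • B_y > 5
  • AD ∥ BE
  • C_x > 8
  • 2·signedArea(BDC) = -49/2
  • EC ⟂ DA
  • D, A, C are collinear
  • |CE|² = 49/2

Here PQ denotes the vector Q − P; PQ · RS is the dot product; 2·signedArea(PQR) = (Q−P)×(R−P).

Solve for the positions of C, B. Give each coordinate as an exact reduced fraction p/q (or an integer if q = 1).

B = (1, 6)
C = (17/2, 13/2)

1. C_x = 17/2  [D, A, C are collinear ∩ EC ⟂ DA]
2. C_y = 13/2  [D, A, C are collinear ∩ EC ⟂ DA]
   → C = (17/2, 13/2)
3. B_x = 1  [AD ∥ BE ∩ DE ∥ AB]
4. B_y = 6  [AD ∥ BE ∩ DE ∥ AB]
   → B = (1, 6)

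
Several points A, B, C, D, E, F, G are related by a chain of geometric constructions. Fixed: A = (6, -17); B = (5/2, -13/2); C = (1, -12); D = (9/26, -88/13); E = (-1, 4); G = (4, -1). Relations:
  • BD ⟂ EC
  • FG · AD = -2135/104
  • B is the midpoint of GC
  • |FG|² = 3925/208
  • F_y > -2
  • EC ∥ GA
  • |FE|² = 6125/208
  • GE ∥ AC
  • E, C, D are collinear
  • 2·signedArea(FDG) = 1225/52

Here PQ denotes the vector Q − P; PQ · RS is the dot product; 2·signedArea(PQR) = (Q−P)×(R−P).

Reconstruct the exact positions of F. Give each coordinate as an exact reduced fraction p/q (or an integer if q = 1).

1. F_x = -17/52  [2·signedArea(FDG) = 1225/52 ∩ FG · AD = -2135/104]
2. F_y = -18/13  [2·signedArea(FDG) = 1225/52 ∩ FG · AD = -2135/104]
   → F = (-17/52, -18/13)

F = (-17/52, -18/13)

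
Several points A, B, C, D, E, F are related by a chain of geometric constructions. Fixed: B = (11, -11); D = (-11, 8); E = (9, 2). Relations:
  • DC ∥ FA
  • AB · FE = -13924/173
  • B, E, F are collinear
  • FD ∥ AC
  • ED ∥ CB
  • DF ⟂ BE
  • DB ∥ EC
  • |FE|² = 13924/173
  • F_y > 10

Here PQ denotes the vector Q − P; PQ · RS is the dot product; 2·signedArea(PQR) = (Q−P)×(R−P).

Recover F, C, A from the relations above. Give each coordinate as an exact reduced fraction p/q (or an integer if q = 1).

1. F_x = 1321/173  [B, E, F are collinear ∩ DF ⟂ BE]
2. F_y = 1880/173  [B, E, F are collinear ∩ DF ⟂ BE]
   → F = (1321/173, 1880/173)
3. C_x = 31  [ED ∥ CB ∩ DB ∥ EC]
4. C_y = -17  [ED ∥ CB ∩ DB ∥ EC]
   → C = (31, -17)
5. A_x = 8587/173  [FD ∥ AC ∩ DC ∥ FA]
6. A_y = -2445/173  [FD ∥ AC ∩ DC ∥ FA]
   → A = (8587/173, -2445/173)

A = (8587/173, -2445/173)
C = (31, -17)
F = (1321/173, 1880/173)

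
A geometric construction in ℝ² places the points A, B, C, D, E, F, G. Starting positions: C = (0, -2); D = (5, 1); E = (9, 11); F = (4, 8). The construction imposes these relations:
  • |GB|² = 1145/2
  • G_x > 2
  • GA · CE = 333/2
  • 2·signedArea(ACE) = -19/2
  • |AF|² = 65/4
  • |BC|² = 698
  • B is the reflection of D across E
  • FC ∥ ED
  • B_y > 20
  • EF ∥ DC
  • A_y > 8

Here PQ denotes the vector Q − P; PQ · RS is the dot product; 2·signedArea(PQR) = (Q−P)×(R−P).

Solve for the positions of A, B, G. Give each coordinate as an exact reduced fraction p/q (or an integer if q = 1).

1. A_x = 8  [line -13·x + 9·y + 55/2 = 0 ∩ |AF|² = 65/4]
2. A_y = 17/2  [line -13·x + 9·y + 55/2 = 0 ∩ |AF|² = 65/4]
   → A = (8, 17/2)
3. B_x = 13  [B is the reflection of D across E]
4. B_y = 21  [B is the reflection of D across E]
   → B = (13, 21)
5. G_x = 5/2  [line -9·x + -13·y + 16 = 0 ∩ |GB|² = 1145/2]
6. G_y = -1/2  [line -9·x + -13·y + 16 = 0 ∩ |GB|² = 1145/2]
   → G = (5/2, -1/2)

A = (8, 17/2)
B = (13, 21)
G = (5/2, -1/2)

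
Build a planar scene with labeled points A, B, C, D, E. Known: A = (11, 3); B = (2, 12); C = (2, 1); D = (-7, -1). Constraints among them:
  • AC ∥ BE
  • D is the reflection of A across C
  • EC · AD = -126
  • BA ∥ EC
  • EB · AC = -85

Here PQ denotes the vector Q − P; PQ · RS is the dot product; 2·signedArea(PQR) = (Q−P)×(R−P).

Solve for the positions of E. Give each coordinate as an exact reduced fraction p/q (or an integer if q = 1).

1. E_x = -7  [BA ∥ EC ∩ AC ∥ BE]
2. E_y = 10  [BA ∥ EC ∩ AC ∥ BE]
   → E = (-7, 10)

E = (-7, 10)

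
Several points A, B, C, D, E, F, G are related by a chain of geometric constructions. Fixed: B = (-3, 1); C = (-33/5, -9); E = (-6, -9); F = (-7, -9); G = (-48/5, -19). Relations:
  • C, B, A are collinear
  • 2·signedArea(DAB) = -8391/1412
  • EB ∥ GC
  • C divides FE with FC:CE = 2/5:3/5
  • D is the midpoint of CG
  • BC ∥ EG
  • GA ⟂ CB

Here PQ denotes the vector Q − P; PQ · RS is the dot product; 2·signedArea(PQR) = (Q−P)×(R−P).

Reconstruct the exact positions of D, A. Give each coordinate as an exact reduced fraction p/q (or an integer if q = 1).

A = (-35763/3530, -13279/706)
D = (-81/10, -14)

1. D_x = -81/10  [D is the midpoint of CG]
2. D_y = -14  [D is the midpoint of CG]
   → D = (-81/10, -14)
3. A_x = -35763/3530  [C, B, A are collinear ∩ GA ⟂ CB]
4. A_y = -13279/706  [C, B, A are collinear ∩ GA ⟂ CB]
   → A = (-35763/3530, -13279/706)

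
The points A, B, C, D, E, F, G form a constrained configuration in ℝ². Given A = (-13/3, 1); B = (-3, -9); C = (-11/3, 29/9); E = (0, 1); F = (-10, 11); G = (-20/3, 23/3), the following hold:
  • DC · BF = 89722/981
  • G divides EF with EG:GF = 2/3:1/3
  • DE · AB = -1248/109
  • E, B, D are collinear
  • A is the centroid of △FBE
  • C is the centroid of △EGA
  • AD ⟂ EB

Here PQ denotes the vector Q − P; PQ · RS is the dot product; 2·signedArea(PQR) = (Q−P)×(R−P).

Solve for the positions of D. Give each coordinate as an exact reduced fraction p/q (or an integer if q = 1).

D = (-39/109, -21/109)

1. D_x = -39/109  [E, B, D are collinear ∩ AD ⟂ EB]
2. D_y = -21/109  [E, B, D are collinear ∩ AD ⟂ EB]
   → D = (-39/109, -21/109)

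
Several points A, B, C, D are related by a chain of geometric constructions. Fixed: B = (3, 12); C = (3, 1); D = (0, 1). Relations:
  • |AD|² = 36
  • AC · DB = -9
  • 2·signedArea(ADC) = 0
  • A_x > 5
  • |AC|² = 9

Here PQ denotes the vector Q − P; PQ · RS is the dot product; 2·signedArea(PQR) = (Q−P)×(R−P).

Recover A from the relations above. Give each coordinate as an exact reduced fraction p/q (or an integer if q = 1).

1. A_x = 6  [2·signedArea(ADC) = 0 ∩ AC · DB = -9]
2. A_y = 1  [2·signedArea(ADC) = 0 ∩ AC · DB = -9]
   → A = (6, 1)

A = (6, 1)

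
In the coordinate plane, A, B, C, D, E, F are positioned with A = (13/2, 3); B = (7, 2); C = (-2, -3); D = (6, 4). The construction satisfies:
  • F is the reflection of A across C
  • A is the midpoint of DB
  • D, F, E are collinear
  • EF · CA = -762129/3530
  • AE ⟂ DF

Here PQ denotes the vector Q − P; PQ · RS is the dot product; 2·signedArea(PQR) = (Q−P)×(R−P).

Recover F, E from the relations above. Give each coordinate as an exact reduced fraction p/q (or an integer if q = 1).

E = (20553/3530, 6813/1765)
F = (-21/2, -9)

1. F_x = -21/2  [F is the reflection of A across C]
2. F_y = -9  [F is the reflection of A across C]
   → F = (-21/2, -9)
3. E_x = 20553/3530  [D, F, E are collinear ∩ AE ⟂ DF]
4. E_y = 6813/1765  [D, F, E are collinear ∩ AE ⟂ DF]
   → E = (20553/3530, 6813/1765)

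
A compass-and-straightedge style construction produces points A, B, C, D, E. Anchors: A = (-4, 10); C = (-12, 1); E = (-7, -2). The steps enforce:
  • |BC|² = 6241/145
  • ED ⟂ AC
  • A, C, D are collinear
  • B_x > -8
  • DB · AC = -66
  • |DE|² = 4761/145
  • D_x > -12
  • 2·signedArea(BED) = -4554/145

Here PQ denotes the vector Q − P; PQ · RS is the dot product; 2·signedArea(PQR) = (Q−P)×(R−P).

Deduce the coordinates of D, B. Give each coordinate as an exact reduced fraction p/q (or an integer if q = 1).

B = (-1108/145, 856/145)
D = (-1636/145, 262/145)

1. D_x = -1636/145  [A, C, D are collinear ∩ ED ⟂ AC]
2. D_y = 262/145  [A, C, D are collinear ∩ ED ⟂ AC]
   → D = (-1636/145, 262/145)
3. B_x = -1108/145  [line -552/145·x + -621/145·y + -552/145 = 0 ∩ |BC|² = 6241/145]
4. B_y = 856/145  [line -552/145·x + -621/145·y + -552/145 = 0 ∩ |BC|² = 6241/145]
   → B = (-1108/145, 856/145)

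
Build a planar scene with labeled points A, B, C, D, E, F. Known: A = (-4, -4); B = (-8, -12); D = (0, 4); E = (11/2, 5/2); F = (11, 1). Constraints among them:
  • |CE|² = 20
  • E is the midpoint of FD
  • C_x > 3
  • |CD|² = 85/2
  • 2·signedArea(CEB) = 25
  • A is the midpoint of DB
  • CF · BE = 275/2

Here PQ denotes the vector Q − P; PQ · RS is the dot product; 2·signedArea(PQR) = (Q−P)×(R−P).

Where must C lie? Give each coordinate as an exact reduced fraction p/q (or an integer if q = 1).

1. C_x = 7/2  [2·signedArea(CEB) = 25 ∩ CF · BE = 275/2]
2. C_y = -3/2  [2·signedArea(CEB) = 25 ∩ CF · BE = 275/2]
   → C = (7/2, -3/2)

C = (7/2, -3/2)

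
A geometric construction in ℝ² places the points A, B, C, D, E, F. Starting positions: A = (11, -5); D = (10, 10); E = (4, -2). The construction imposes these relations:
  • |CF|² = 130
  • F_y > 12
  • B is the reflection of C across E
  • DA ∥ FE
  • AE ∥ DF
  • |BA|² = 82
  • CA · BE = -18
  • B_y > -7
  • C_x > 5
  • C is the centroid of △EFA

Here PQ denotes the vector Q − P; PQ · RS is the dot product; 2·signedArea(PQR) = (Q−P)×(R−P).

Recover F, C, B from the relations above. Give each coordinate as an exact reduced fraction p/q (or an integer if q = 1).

1. F_x = 3  [DA ∥ FE ∩ AE ∥ DF]
2. F_y = 13  [DA ∥ FE ∩ AE ∥ DF]
   → F = (3, 13)
3. C_x = 6  [C is the centroid of △EFA]
4. C_y = 2  [C is the centroid of △EFA]
   → C = (6, 2)
5. B_x = 2  [B is the reflection of C across E]
6. B_y = -6  [B is the reflection of C across E]
   → B = (2, -6)

B = (2, -6)
C = (6, 2)
F = (3, 13)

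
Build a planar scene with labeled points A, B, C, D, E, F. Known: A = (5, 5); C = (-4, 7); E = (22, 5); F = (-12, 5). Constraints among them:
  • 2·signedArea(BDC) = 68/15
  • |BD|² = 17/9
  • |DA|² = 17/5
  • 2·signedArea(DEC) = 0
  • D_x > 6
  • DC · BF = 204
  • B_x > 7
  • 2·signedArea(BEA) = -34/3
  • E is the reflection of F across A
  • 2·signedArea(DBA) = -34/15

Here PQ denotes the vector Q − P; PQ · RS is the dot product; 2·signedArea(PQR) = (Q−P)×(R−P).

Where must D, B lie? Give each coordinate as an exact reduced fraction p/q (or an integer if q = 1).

B = (23/3, 17/3)
D = (32/5, 31/5)

1. D_x = 32/5  [line -2·x + -26·y + 174 = 0 ∩ |DA|² = 17/5]
2. D_y = 31/5  [line -2·x + -26·y + 174 = 0 ∩ |DA|² = 17/5]
   → D = (32/5, 31/5)
3. B_x = 23/3  [2·signedArea(BDC) = 68/15 ∩ DC · BF = 204]
4. B_y = 17/3  [2·signedArea(BDC) = 68/15 ∩ DC · BF = 204]
   → B = (23/3, 17/3)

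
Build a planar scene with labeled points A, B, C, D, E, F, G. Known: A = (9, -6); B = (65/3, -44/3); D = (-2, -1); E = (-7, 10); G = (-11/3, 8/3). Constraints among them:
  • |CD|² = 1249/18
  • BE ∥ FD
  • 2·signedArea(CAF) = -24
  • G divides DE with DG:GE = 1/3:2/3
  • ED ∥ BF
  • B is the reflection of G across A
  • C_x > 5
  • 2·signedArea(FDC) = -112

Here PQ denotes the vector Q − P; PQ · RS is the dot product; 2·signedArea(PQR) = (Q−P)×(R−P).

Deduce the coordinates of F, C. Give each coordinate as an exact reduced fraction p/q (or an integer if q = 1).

C = (35/6, -23/6)
F = (80/3, -77/3)

1. F_x = 80/3  [BE ∥ FD ∩ ED ∥ BF]
2. F_y = -77/3  [BE ∥ FD ∩ ED ∥ BF]
   → F = (80/3, -77/3)
3. C_x = 35/6  [2·signedArea(CAF) = -24 ∩ 2·signedArea(FDC) = -112]
4. C_y = -23/6  [2·signedArea(CAF) = -24 ∩ 2·signedArea(FDC) = -112]
   → C = (35/6, -23/6)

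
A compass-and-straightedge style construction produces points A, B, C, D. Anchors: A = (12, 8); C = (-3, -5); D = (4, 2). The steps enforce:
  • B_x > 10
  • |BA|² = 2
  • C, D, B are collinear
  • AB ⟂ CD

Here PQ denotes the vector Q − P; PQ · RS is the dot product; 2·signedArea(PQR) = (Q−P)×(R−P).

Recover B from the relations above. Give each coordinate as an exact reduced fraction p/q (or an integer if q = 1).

B = (11, 9)

1. B_x = 11  [C, D, B are collinear ∩ AB ⟂ CD]
2. B_y = 9  [C, D, B are collinear ∩ AB ⟂ CD]
   → B = (11, 9)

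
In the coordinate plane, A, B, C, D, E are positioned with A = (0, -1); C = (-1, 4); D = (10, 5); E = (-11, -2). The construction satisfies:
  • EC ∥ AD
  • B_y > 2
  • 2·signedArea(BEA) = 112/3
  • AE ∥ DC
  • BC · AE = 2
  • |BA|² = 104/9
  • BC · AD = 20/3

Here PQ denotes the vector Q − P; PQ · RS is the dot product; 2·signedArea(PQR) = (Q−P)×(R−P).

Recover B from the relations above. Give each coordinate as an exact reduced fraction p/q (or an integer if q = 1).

B = (-2/3, 7/3)

1. B_x = -2/3  [BC · AD = 20/3 ∩ BC · AE = 2]
2. B_y = 7/3  [BC · AD = 20/3 ∩ BC · AE = 2]
   → B = (-2/3, 7/3)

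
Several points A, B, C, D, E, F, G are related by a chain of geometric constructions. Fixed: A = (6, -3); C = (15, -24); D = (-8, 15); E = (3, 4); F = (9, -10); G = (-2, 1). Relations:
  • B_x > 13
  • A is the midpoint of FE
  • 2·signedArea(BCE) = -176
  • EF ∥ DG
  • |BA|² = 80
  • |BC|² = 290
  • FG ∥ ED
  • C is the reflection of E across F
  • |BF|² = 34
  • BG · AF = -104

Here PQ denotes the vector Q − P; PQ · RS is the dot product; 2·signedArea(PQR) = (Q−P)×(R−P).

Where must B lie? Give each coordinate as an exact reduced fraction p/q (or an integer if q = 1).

1. B_x = 14  [2·signedArea(BCE) = -176 ∩ BG · AF = -104]
2. B_y = -7  [2·signedArea(BCE) = -176 ∩ BG · AF = -104]
   → B = (14, -7)

B = (14, -7)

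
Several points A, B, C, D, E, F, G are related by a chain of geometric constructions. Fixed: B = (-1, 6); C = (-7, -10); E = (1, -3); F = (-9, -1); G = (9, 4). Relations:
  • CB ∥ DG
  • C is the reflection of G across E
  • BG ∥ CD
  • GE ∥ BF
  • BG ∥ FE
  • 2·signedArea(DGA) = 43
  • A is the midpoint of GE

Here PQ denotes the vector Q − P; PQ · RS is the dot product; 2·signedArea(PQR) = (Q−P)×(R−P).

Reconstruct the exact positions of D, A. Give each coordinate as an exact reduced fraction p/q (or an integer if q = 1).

1. D_x = 3  [CB ∥ DG ∩ BG ∥ CD]
2. D_y = -12  [CB ∥ DG ∩ BG ∥ CD]
   → D = (3, -12)
3. A_x = 5  [A is the midpoint of GE]
4. A_y = 1/2  [A is the midpoint of GE]
   → A = (5, 1/2)

A = (5, 1/2)
D = (3, -12)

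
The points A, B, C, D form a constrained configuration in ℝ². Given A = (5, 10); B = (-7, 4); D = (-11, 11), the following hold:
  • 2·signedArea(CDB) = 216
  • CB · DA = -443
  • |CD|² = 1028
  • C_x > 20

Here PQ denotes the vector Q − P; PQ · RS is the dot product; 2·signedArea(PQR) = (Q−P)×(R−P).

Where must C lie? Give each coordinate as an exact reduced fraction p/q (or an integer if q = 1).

C = (21, 9)

1. C_x = 21  [CB · DA = -443 ∩ 2·signedArea(CDB) = 216]
2. C_y = 9  [CB · DA = -443 ∩ 2·signedArea(CDB) = 216]
   → C = (21, 9)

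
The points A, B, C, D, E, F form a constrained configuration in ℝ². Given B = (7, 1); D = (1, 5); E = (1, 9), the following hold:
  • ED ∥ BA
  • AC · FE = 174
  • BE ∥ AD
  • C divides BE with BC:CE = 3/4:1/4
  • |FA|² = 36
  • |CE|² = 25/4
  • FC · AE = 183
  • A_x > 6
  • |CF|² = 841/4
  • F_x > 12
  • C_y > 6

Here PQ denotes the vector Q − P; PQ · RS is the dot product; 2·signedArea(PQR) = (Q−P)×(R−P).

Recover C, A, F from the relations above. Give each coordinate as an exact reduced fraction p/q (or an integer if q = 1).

1. C_x = 5/2  [C divides BE with BC:CE = 3/4:1/4]
2. C_y = 7  [C divides BE with BC:CE = 3/4:1/4]
   → C = (5/2, 7)
3. A_x = 7  [BE ∥ AD ∩ ED ∥ BA]
4. A_y = -3  [BE ∥ AD ∩ ED ∥ BA]
   → A = (7, -3)
5. F_x = 13  [FC · AE = 183 ∩ AC · FE = 174]
6. F_y = -3  [FC · AE = 183 ∩ AC · FE = 174]
   → F = (13, -3)

A = (7, -3)
C = (5/2, 7)
F = (13, -3)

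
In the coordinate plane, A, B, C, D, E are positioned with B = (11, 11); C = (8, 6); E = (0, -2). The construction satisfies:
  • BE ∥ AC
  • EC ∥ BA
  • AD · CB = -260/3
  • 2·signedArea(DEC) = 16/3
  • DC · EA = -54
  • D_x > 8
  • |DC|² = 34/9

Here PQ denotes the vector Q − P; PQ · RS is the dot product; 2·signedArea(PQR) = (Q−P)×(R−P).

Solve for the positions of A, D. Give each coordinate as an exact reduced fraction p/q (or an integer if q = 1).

A = (19, 19)
D = (9, 23/3)

1. A_x = 19  [BE ∥ AC ∩ EC ∥ BA]
2. A_y = 19  [BE ∥ AC ∩ EC ∥ BA]
   → A = (19, 19)
3. D_x = 9  [DC · EA = -54 ∩ 2·signedArea(DEC) = 16/3]
4. D_y = 23/3  [DC · EA = -54 ∩ 2·signedArea(DEC) = 16/3]
   → D = (9, 23/3)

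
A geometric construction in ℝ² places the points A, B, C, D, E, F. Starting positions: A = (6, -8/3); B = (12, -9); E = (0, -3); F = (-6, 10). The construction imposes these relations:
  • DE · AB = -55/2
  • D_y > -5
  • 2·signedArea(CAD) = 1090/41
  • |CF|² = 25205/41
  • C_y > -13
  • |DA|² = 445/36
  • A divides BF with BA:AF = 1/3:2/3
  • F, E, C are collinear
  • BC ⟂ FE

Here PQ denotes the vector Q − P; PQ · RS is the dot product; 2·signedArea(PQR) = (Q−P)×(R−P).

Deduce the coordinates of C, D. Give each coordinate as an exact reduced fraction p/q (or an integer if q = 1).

C = (180/41, -513/41)
D = (3, -9/2)

1. C_x = 180/41  [F, E, C are collinear ∩ BC ⟂ FE]
2. C_y = -513/41  [F, E, C are collinear ∩ BC ⟂ FE]
   → C = (180/41, -513/41)
3. D_x = 3  [DE · AB = -55/2 ∩ 2·signedArea(CAD) = 1090/41]
4. D_y = -9/2  [DE · AB = -55/2 ∩ 2·signedArea(CAD) = 1090/41]
   → D = (3, -9/2)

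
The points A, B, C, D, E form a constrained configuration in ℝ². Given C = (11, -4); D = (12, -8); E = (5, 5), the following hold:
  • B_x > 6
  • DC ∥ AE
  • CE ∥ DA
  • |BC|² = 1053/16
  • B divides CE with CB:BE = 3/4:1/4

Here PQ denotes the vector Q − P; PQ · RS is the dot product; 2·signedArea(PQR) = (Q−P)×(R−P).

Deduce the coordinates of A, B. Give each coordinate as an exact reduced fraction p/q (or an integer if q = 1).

1. A_x = 6  [DC ∥ AE ∩ CE ∥ DA]
2. A_y = 1  [DC ∥ AE ∩ CE ∥ DA]
   → A = (6, 1)
3. B_x = 13/2  [B divides CE with CB:BE = 3/4:1/4]
4. B_y = 11/4  [B divides CE with CB:BE = 3/4:1/4]
   → B = (13/2, 11/4)

A = (6, 1)
B = (13/2, 11/4)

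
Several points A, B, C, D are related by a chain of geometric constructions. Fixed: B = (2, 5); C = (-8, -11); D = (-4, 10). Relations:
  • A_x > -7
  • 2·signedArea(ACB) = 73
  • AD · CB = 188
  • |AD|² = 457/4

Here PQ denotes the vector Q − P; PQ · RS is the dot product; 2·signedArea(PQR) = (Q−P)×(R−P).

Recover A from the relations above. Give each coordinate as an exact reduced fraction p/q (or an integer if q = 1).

A = (-6, -1/2)

1. A_x = -6  [2·signedArea(ACB) = 73 ∩ AD · CB = 188]
2. A_y = -1/2  [2·signedArea(ACB) = 73 ∩ AD · CB = 188]
   → A = (-6, -1/2)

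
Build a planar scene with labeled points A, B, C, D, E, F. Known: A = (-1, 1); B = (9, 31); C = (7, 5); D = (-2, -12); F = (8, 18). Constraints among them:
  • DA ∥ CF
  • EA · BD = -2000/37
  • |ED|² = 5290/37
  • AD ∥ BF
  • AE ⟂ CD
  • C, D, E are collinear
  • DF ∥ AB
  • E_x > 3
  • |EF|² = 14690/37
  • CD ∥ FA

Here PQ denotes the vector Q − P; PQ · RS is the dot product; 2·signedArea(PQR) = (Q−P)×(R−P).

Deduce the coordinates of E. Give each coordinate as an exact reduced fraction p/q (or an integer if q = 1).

E = (133/37, -53/37)

1. E_x = 133/37  [C, D, E are collinear ∩ AE ⟂ CD]
2. E_y = -53/37  [C, D, E are collinear ∩ AE ⟂ CD]
   → E = (133/37, -53/37)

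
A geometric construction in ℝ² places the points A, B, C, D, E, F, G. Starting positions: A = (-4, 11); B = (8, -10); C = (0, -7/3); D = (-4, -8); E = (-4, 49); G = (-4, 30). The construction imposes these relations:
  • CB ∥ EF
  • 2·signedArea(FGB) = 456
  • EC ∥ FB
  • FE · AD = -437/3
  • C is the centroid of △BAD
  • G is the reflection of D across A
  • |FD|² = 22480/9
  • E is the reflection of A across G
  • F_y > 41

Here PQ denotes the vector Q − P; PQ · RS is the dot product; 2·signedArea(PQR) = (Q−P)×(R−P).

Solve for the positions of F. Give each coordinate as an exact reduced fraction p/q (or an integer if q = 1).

F = (4, 124/3)

1. F_x = 4  [EC ∥ FB ∩ CB ∥ EF]
2. F_y = 124/3  [EC ∥ FB ∩ CB ∥ EF]
   → F = (4, 124/3)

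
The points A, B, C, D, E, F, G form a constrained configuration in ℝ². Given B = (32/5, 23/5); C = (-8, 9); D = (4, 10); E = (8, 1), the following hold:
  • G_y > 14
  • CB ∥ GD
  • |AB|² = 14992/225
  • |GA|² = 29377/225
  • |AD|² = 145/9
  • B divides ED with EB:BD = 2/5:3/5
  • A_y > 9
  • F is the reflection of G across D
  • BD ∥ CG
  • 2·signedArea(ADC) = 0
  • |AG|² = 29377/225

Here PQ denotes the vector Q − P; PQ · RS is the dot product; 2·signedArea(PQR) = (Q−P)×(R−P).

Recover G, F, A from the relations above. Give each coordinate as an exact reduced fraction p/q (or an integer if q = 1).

1. G_x = -52/5  [CB ∥ GD ∩ BD ∥ CG]
2. G_y = 72/5  [CB ∥ GD ∩ BD ∥ CG]
   → G = (-52/5, 72/5)
3. F_x = 92/5  [F is the reflection of G across D]
4. F_y = 28/5  [F is the reflection of G across D]
   → F = (92/5, 28/5)
5. A_x = 0  [line 1·x + -12·y + 116 = 0 ∩ |AG|² = 29377/225]
6. A_y = 29/3  [line 1·x + -12·y + 116 = 0 ∩ |AG|² = 29377/225]
   → A = (0, 29/3)

A = (0, 29/3)
F = (92/5, 28/5)
G = (-52/5, 72/5)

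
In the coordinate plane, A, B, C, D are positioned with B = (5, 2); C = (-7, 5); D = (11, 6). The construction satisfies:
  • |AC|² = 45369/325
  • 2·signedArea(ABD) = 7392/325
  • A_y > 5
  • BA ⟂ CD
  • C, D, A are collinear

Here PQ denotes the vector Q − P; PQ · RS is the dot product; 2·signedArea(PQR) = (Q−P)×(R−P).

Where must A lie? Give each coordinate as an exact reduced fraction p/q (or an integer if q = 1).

A = (1559/325, 1838/325)

1. A_x = 1559/325  [C, D, A are collinear ∩ BA ⟂ CD]
2. A_y = 1838/325  [C, D, A are collinear ∩ BA ⟂ CD]
   → A = (1559/325, 1838/325)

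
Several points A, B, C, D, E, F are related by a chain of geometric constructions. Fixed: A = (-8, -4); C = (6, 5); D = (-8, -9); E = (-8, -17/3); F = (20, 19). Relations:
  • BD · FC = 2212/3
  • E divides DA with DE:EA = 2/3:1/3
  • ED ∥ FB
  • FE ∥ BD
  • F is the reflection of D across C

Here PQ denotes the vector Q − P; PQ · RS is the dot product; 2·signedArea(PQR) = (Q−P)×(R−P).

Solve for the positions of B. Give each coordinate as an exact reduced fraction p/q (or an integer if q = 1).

1. B_x = 20  [FE ∥ BD ∩ ED ∥ FB]
2. B_y = 47/3  [FE ∥ BD ∩ ED ∥ FB]
   → B = (20, 47/3)

B = (20, 47/3)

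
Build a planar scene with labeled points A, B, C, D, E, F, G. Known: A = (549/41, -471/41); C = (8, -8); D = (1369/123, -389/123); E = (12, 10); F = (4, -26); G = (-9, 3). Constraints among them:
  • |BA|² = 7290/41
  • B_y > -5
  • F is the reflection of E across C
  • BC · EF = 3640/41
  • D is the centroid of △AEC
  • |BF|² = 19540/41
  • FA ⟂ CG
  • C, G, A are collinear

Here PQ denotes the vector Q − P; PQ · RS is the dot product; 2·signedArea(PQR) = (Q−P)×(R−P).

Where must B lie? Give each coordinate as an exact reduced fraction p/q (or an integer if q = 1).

B = (90/41, -174/41)

1. B_x = 90/41  [line 8·x + 36·y + 5544/41 = 0 ∩ |BA|² = 7290/41]
2. B_y = -174/41  [line 8·x + 36·y + 5544/41 = 0 ∩ |BA|² = 7290/41]
   → B = (90/41, -174/41)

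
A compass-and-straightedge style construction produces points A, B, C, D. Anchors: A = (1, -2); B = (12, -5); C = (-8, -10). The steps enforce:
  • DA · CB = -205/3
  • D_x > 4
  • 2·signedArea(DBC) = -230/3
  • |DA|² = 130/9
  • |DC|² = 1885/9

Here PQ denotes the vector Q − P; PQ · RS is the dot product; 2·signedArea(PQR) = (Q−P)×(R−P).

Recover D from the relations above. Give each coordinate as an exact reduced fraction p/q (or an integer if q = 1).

1. D_x = 14/3  [2·signedArea(DBC) = -230/3 ∩ DA · CB = -205/3]
2. D_y = -3  [2·signedArea(DBC) = -230/3 ∩ DA · CB = -205/3]
   → D = (14/3, -3)

D = (14/3, -3)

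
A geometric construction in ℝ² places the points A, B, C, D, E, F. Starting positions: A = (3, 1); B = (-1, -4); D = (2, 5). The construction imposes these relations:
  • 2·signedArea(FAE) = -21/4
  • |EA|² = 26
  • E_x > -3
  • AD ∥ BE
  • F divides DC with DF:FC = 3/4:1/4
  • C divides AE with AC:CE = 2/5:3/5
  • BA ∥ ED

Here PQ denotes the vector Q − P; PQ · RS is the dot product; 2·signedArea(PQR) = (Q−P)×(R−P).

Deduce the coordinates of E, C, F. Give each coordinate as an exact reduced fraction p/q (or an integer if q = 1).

1. E_x = -2  [BA ∥ ED ∩ AD ∥ BE]
2. E_y = 0  [BA ∥ ED ∩ AD ∥ BE]
   → E = (-2, 0)
3. C_x = 1  [C divides AE with AC:CE = 2/5:3/5]
4. C_y = 3/5  [C divides AE with AC:CE = 2/5:3/5]
   → C = (1, 3/5)
5. F_x = 5/4  [F divides DC with DF:FC = 3/4:1/4]
6. F_y = 17/10  [F divides DC with DF:FC = 3/4:1/4]
   → F = (5/4, 17/10)

C = (1, 3/5)
E = (-2, 0)
F = (5/4, 17/10)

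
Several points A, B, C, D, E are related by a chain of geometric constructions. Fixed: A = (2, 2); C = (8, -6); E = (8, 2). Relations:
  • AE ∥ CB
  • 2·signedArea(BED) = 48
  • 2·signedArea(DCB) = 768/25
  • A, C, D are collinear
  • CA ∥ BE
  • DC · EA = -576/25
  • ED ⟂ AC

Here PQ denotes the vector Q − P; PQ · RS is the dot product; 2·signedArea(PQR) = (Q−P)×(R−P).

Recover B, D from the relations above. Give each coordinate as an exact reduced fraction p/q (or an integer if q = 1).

B = (14, -6)
D = (104/25, -22/25)

1. B_x = 14  [CA ∥ BE ∩ AE ∥ CB]
2. B_y = -6  [CA ∥ BE ∩ AE ∥ CB]
   → B = (14, -6)
3. D_x = 104/25  [A, C, D are collinear ∩ ED ⟂ AC]
4. D_y = -22/25  [A, C, D are collinear ∩ ED ⟂ AC]
   → D = (104/25, -22/25)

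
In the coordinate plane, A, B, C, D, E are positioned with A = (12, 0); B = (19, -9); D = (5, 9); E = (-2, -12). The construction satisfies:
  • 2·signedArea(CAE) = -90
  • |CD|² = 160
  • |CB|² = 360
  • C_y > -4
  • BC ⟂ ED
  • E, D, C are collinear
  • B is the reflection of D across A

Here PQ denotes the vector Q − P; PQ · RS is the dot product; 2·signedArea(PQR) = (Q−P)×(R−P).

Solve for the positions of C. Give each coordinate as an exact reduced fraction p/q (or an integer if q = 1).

C = (1, -3)

1. C_x = 1  [E, D, C are collinear ∩ BC ⟂ ED]
2. C_y = -3  [E, D, C are collinear ∩ BC ⟂ ED]
   → C = (1, -3)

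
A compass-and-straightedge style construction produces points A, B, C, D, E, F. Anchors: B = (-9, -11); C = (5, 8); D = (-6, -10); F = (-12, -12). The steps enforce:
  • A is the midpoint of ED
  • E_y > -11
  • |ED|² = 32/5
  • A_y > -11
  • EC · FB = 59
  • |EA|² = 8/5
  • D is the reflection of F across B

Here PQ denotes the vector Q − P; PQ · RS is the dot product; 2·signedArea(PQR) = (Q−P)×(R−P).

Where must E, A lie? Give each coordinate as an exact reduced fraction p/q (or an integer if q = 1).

1. E_x = -42/5  [line -3·x + -1·y + -36 = 0 ∩ |ED|² = 32/5]
2. E_y = -54/5  [line -3·x + -1·y + -36 = 0 ∩ |ED|² = 32/5]
   → E = (-42/5, -54/5)
3. A_x = -36/5  [A is the midpoint of ED]
4. A_y = -52/5  [A is the midpoint of ED]
   → A = (-36/5, -52/5)

A = (-36/5, -52/5)
E = (-42/5, -54/5)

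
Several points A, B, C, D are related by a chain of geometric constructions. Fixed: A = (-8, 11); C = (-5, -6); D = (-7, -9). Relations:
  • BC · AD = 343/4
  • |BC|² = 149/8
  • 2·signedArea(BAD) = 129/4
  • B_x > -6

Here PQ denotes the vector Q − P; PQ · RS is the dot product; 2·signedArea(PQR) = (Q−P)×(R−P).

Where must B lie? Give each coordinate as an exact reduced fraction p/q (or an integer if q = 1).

B = (-23/4, -7/4)

1. B_x = -23/4  [2·signedArea(BAD) = 129/4 ∩ BC · AD = 343/4]
2. B_y = -7/4  [2·signedArea(BAD) = 129/4 ∩ BC · AD = 343/4]
   → B = (-23/4, -7/4)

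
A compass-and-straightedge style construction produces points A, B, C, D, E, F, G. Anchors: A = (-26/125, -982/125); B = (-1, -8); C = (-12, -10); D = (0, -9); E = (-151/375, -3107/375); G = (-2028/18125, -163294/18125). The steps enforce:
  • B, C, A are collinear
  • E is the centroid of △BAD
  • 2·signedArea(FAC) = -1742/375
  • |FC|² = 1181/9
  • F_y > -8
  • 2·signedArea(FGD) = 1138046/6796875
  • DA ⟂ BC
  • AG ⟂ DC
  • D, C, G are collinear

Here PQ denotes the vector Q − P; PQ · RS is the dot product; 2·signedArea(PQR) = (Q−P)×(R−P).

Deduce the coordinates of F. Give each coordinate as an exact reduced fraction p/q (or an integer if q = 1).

1. F_x = -302/375  [2·signedArea(FGD) = 1138046/6796875 ∩ 2·signedArea(FAC) = -1742/375]
2. F_y = -2839/375  [2·signedArea(FGD) = 1138046/6796875 ∩ 2·signedArea(FAC) = -1742/375]
   → F = (-302/375, -2839/375)

F = (-302/375, -2839/375)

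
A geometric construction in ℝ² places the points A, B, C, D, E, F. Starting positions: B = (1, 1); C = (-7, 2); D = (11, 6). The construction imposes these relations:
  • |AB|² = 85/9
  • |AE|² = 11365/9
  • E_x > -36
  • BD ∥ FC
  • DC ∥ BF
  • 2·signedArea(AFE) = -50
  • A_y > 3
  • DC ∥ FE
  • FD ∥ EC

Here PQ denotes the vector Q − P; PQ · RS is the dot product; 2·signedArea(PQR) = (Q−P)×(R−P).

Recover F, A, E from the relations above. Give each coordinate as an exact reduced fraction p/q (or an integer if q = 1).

A = (-1, 10/3)
E = (-35, -7)
F = (-17, -3)

1. F_x = -17  [BD ∥ FC ∩ DC ∥ BF]
2. F_y = -3  [BD ∥ FC ∩ DC ∥ BF]
   → F = (-17, -3)
3. E_x = -35  [FD ∥ EC ∩ DC ∥ FE]
4. E_y = -7  [FD ∥ EC ∩ DC ∥ FE]
   → E = (-35, -7)
5. A_x = -1  [line 4·x + -18·y + 64 = 0 ∩ |AE|² = 11365/9]
6. A_y = 10/3  [line 4·x + -18·y + 64 = 0 ∩ |AE|² = 11365/9]
   → A = (-1, 10/3)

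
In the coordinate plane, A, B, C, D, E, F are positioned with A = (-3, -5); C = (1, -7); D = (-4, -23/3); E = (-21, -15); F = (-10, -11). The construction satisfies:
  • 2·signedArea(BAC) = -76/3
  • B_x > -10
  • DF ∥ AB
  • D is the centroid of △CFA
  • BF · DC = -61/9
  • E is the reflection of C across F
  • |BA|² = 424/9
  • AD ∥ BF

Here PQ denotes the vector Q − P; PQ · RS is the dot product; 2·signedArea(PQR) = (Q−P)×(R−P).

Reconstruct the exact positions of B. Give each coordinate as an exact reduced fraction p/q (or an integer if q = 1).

1. B_x = -9  [AD ∥ BF ∩ DF ∥ AB]
2. B_y = -25/3  [AD ∥ BF ∩ DF ∥ AB]
   → B = (-9, -25/3)

B = (-9, -25/3)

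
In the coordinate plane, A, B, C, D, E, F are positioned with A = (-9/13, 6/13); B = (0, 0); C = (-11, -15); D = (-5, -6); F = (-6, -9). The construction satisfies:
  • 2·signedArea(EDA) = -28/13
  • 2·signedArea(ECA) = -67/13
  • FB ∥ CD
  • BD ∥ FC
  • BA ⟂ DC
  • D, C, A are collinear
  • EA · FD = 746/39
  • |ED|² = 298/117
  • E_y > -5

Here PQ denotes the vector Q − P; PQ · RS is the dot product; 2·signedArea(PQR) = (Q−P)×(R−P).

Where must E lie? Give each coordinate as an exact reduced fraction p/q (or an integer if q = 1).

1. E_x = -152/39  [2·signedArea(ECA) = -67/13 ∩ EA · FD = 746/39]
2. E_y = -63/13  [2·signedArea(ECA) = -67/13 ∩ EA · FD = 746/39]
   → E = (-152/39, -63/13)

E = (-152/39, -63/13)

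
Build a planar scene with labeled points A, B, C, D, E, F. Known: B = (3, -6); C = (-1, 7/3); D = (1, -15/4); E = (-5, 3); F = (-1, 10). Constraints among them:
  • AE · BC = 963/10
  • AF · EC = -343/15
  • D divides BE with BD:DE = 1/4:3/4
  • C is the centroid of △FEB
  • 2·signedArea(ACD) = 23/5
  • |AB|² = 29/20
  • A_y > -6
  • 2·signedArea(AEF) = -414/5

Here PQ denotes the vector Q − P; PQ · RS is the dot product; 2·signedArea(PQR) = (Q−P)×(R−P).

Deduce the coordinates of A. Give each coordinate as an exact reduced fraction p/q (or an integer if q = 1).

A = (11/5, -51/10)

1. A_x = 11/5  [2·signedArea(ACD) = 23/5 ∩ AF · EC = -343/15]
2. A_y = -51/10  [2·signedArea(ACD) = 23/5 ∩ AF · EC = -343/15]
   → A = (11/5, -51/10)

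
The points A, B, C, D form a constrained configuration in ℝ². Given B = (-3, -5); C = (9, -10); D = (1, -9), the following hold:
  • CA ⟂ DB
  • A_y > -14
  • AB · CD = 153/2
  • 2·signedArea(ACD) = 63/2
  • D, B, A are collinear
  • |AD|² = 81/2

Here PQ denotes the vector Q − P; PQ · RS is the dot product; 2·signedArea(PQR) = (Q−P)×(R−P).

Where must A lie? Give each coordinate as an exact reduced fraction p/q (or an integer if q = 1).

A = (11/2, -27/2)

1. A_x = 11/2  [D, B, A are collinear ∩ CA ⟂ DB]
2. A_y = -27/2  [D, B, A are collinear ∩ CA ⟂ DB]
   → A = (11/2, -27/2)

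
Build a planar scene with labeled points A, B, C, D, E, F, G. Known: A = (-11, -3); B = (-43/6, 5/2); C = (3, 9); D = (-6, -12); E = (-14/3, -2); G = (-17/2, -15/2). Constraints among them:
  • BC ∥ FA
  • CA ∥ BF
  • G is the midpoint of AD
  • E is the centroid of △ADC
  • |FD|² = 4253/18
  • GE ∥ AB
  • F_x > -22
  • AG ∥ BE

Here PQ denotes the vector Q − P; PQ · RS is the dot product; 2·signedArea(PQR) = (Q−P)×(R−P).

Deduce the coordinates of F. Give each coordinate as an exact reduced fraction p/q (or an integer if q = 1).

F = (-127/6, -19/2)

1. F_x = -127/6  [BC ∥ FA ∩ CA ∥ BF]
2. F_y = -19/2  [BC ∥ FA ∩ CA ∥ BF]
   → F = (-127/6, -19/2)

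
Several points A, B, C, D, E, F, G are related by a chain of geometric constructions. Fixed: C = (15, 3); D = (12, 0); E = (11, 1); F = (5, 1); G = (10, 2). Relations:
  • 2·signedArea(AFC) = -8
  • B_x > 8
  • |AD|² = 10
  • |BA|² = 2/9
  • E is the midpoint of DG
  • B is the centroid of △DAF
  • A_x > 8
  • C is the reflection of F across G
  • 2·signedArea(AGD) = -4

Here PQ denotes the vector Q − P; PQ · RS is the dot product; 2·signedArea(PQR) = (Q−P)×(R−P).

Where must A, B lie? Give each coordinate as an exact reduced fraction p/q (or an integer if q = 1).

A = (9, 1)
B = (26/3, 2/3)

1. A_x = 9  [2·signedArea(AGD) = -4 ∩ 2·signedArea(AFC) = -8]
2. A_y = 1  [2·signedArea(AGD) = -4 ∩ 2·signedArea(AFC) = -8]
   → A = (9, 1)
3. B_x = 26/3  [B is the centroid of △DAF]
4. B_y = 2/3  [B is the centroid of △DAF]
   → B = (26/3, 2/3)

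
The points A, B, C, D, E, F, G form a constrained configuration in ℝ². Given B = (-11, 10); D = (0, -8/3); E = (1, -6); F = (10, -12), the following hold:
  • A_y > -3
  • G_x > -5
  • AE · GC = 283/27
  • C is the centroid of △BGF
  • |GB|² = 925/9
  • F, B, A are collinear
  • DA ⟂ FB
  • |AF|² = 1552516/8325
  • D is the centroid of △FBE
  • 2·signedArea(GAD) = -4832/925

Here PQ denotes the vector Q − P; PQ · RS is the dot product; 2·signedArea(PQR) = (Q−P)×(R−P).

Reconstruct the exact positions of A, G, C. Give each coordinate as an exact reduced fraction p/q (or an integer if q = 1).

1. A_x = 528/925  [F, B, A are collinear ∩ DA ⟂ FB]
2. A_y = -5888/2775  [F, B, A are collinear ∩ DA ⟂ FB]
   → A = (528/925, -5888/2775)
3. G_x = -4  [line 504/925·x + -528/925·y + 3424/925 = 0 ∩ |GB|² = 925/9]
4. G_y = 8/3  [line 504/925·x + -528/925·y + 3424/925 = 0 ∩ |GB|² = 925/9]
   → G = (-4, 8/3)
5. C_x = -5/3  [C is the centroid of △BGF]
6. C_y = 2/9  [C is the centroid of △BGF]
   → C = (-5/3, 2/9)

A = (528/925, -5888/2775)
C = (-5/3, 2/9)
G = (-4, 8/3)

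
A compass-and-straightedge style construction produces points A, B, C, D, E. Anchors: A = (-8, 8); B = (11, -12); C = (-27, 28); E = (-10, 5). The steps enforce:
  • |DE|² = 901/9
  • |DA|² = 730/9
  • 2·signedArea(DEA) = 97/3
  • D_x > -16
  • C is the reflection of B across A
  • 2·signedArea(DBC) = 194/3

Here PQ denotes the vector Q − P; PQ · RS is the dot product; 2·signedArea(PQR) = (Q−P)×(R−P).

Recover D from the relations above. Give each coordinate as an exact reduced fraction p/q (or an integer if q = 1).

D = (-15, 41/3)

1. D_x = -15  [2·signedArea(DBC) = 194/3 ∩ 2·signedArea(DEA) = 97/3]
2. D_y = 41/3  [2·signedArea(DBC) = 194/3 ∩ 2·signedArea(DEA) = 97/3]
   → D = (-15, 41/3)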